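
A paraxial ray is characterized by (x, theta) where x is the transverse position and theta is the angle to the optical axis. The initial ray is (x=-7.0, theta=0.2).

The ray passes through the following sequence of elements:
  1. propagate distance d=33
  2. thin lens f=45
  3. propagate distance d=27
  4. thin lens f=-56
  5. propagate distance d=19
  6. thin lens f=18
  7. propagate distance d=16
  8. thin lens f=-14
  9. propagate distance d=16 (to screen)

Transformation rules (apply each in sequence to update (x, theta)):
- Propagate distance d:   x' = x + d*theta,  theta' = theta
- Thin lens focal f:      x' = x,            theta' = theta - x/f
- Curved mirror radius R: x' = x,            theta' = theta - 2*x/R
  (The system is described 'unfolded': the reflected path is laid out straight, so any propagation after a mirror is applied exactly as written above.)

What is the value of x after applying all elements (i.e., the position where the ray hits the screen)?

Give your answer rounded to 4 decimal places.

Answer: 8.0593

Derivation:
Initial: x=-7.0000 theta=0.2000
After 1 (propagate distance d=33): x=-0.4000 theta=0.2000
After 2 (thin lens f=45): x=-0.4000 theta=47/225 (≈0.2089)
After 3 (propagate distance d=27): x=5.2400 theta=47/225 (≈0.2089)
After 4 (thin lens f=-56): x=5.2400 theta=3811/12600 (≈0.3025)
After 5 (propagate distance d=19): x=138433/12600 (≈10.9867) theta=3811/12600 (≈0.3025)
After 6 (thin lens f=18): x=138433/12600 (≈10.9867) theta=-13967/45360 (≈-0.3079)
After 7 (propagate distance d=16): x=687217/113400 (≈6.0601) theta=-13967/45360 (≈-0.3079)
After 8 (thin lens f=-14): x=687217/113400 (≈6.0601) theta=16531/132300 (≈0.1250)
After 9 (propagate distance d=16 (to screen)): x=1279499/158760 (≈8.0593) theta=16531/132300 (≈0.1250)
Rounded to 4 decimal places: x = 8.0593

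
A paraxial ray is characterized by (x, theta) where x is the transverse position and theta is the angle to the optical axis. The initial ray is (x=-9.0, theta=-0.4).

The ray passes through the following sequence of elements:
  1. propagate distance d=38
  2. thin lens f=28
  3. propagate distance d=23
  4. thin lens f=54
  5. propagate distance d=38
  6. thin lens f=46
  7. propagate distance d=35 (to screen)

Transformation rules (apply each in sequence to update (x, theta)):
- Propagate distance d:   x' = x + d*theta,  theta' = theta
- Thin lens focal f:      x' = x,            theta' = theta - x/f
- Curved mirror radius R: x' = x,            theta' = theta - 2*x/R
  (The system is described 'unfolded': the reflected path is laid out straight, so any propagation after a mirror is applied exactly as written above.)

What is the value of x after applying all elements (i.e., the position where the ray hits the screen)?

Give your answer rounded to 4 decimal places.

Initial: x=-9.0000 theta=-0.4000
After 1 (propagate distance d=38): x=-24.2000 theta=-0.4000
After 2 (thin lens f=28): x=-24.2000 theta=13/28 (≈0.4643)
After 3 (propagate distance d=23): x=-1893/140 (≈-13.5214) theta=13/28 (≈0.4643)
After 4 (thin lens f=54): x=-1893/140 (≈-13.5214) theta=1801/2520 (≈0.7147)
After 5 (propagate distance d=38): x=8591/630 (≈13.6365) theta=1801/2520 (≈0.7147)
After 6 (thin lens f=46): x=8591/630 (≈13.6365) theta=3463/8280 (≈0.4182)
After 7 (propagate distance d=35 (to screen)): x=546269/19320 (≈28.2748) theta=3463/8280 (≈0.4182)
Rounded to 4 decimal places: x = 28.2748

Answer: 28.2748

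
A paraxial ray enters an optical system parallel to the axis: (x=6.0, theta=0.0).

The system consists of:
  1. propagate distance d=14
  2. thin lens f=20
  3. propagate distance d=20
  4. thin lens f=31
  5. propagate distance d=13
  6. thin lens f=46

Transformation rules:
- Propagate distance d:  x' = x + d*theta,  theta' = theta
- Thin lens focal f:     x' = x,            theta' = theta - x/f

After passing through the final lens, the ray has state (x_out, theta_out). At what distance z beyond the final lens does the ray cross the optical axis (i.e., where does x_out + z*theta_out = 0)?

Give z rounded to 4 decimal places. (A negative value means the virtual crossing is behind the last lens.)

Initial: x=6.0000 theta=0.0000
After 1 (propagate distance d=14): x=6.0000 theta=0.0000
After 2 (thin lens f=20): x=6.0000 theta=-0.3000
After 3 (propagate distance d=20): x=0.0000 theta=-0.3000
After 4 (thin lens f=31): x=0.0000 theta=-0.3000
After 5 (propagate distance d=13): x=-3.9000 theta=-0.3000
After 6 (thin lens f=46): x=-3.9000 theta=-99/460 (≈-0.2152)
z_focus = -x_out/theta_out = -(-3.9000)/(-99/460) = -598/33 ≈ -18.1212
Rounded to 4 decimal places: z = -18.1212

Answer: -18.1212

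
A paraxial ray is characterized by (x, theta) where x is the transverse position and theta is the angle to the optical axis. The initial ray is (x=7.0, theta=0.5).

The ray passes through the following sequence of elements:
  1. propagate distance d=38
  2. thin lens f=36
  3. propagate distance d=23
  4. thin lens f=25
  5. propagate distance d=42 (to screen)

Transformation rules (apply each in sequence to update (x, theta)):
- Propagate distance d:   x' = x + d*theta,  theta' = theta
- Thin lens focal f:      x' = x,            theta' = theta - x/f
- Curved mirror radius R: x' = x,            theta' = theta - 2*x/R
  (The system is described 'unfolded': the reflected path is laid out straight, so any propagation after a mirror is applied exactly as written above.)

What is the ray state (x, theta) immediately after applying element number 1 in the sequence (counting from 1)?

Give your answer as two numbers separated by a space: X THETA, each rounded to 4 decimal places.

Initial: x=7.0000 theta=0.5000
After 1 (propagate distance d=38): x=26.0000 theta=0.5000
Rounded to 4 decimal places: x = 26.0000, theta = 0.5000

Answer: 26.0000 0.5000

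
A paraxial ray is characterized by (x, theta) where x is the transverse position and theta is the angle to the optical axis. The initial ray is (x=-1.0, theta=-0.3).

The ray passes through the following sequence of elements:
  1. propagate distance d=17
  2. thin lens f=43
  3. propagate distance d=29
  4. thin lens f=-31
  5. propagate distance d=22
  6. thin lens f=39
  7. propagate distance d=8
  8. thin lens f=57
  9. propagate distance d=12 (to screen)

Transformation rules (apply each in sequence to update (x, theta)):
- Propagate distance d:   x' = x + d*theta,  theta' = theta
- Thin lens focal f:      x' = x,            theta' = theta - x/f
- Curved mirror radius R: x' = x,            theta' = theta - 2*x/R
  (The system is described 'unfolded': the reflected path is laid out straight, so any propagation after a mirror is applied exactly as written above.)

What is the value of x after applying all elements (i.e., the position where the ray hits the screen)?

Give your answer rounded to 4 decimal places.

Initial: x=-1.0000 theta=-0.3000
After 1 (propagate distance d=17): x=-6.1000 theta=-0.3000
After 2 (thin lens f=43): x=-6.1000 theta=-34/215 (≈-0.1581)
After 3 (propagate distance d=29): x=-919/86 (≈-10.6860) theta=-34/215 (≈-0.1581)
After 4 (thin lens f=-31): x=-919/86 (≈-10.6860) theta=-6703/13330 (≈-0.5029)
After 5 (propagate distance d=22): x=-289911/13330 (≈-21.7488) theta=-6703/13330 (≈-0.5029)
After 6 (thin lens f=39): x=-289911/13330 (≈-21.7488) theta=4749/86645 (≈0.0548)
After 7 (propagate distance d=8): x=-3692859/173290 (≈-21.3103) theta=4749/86645 (≈0.0548)
After 8 (thin lens f=57): x=-3692859/173290 (≈-21.3103) theta=14857/34658 (≈0.4287)
After 9 (propagate distance d=12 (to screen)): x=-90369/5590 (≈-16.1662) theta=14857/34658 (≈0.4287)
Rounded to 4 decimal places: x = -16.1662

Answer: -16.1662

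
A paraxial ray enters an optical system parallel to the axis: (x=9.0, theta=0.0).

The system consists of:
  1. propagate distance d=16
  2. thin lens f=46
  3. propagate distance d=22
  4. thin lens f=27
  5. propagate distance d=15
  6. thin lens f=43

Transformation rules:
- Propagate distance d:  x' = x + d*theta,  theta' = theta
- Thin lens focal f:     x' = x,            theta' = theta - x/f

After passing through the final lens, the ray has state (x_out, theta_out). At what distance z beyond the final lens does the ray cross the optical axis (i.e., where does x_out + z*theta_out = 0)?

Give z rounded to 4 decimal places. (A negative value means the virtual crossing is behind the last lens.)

Initial: x=9.0000 theta=0.0000
After 1 (propagate distance d=16): x=9.0000 theta=0.0000
After 2 (thin lens f=46): x=9.0000 theta=-9/46 (≈-0.1957)
After 3 (propagate distance d=22): x=108/23 (≈4.6957) theta=-9/46 (≈-0.1957)
After 4 (thin lens f=27): x=108/23 (≈4.6957) theta=-17/46 (≈-0.3696)
After 5 (propagate distance d=15): x=-39/46 (≈-0.8478) theta=-17/46 (≈-0.3696)
After 6 (thin lens f=43): x=-39/46 (≈-0.8478) theta=-346/989 (≈-0.3498)
z_focus = -x_out/theta_out = -(-39/46)/(-346/989) = -1677/692 ≈ -2.4234
Rounded to 4 decimal places: z = -2.4234

Answer: -2.4234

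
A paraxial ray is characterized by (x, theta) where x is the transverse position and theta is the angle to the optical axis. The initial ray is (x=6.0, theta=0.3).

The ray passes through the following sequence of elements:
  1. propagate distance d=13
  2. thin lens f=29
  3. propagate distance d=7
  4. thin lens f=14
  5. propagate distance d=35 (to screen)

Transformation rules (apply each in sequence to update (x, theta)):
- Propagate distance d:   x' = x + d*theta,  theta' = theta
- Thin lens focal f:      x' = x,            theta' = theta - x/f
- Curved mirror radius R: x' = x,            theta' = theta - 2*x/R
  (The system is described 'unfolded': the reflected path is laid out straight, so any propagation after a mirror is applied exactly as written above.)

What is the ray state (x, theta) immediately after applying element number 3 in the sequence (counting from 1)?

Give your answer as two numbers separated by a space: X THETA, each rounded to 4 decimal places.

Initial: x=6.0000 theta=0.3000
After 1 (propagate distance d=13): x=9.9000 theta=0.3000
After 2 (thin lens f=29): x=9.9000 theta=-6/145 (≈-0.0414)
After 3 (propagate distance d=7): x=2787/290 (≈9.6103) theta=-6/145 (≈-0.0414)
Rounded to 4 decimal places: x = 9.6103, theta = -0.0414

Answer: 9.6103 -0.0414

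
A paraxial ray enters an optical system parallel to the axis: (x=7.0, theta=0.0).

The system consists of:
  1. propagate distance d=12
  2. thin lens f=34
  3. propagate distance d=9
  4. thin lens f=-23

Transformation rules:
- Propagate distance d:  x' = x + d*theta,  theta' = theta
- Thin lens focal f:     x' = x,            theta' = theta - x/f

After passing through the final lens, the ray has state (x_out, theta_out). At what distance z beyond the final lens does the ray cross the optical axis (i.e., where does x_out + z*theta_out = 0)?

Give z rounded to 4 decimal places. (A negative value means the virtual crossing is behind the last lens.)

Answer: -287.5000

Derivation:
Initial: x=7.0000 theta=0.0000
After 1 (propagate distance d=12): x=7.0000 theta=0.0000
After 2 (thin lens f=34): x=7.0000 theta=-7/34 (≈-0.2059)
After 3 (propagate distance d=9): x=175/34 (≈5.1471) theta=-7/34 (≈-0.2059)
After 4 (thin lens f=-23): x=175/34 (≈5.1471) theta=7/391 (≈0.0179)
z_focus = -x_out/theta_out = -(175/34)/(7/391) = -287.5000
Rounded to 4 decimal places: z = -287.5000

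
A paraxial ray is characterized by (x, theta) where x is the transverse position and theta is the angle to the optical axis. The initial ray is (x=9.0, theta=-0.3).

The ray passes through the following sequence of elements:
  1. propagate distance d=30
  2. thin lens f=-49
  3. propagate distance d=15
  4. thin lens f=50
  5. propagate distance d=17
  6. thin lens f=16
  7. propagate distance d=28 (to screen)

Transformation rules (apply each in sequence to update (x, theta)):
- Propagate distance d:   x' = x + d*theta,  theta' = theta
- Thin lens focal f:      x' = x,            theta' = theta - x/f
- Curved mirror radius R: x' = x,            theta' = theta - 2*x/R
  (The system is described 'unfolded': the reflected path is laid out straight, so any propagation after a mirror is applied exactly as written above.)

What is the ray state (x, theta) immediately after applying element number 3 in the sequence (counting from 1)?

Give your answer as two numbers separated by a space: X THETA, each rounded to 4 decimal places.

Answer: -4.5000 -0.3000

Derivation:
Initial: x=9.0000 theta=-0.3000
After 1 (propagate distance d=30): x=0.0000 theta=-0.3000
After 2 (thin lens f=-49): x=0.0000 theta=-0.3000
After 3 (propagate distance d=15): x=-4.5000 theta=-0.3000
Rounded to 4 decimal places: x = -4.5000, theta = -0.3000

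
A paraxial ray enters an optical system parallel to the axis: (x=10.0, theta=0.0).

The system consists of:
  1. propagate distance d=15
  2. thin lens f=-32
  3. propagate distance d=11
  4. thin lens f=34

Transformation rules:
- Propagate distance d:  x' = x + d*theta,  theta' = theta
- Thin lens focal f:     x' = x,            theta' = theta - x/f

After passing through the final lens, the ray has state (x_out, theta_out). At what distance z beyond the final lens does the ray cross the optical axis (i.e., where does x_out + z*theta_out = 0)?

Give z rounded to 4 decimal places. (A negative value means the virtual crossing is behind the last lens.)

Answer: 162.4444

Derivation:
Initial: x=10.0000 theta=0.0000
After 1 (propagate distance d=15): x=10.0000 theta=0.0000
After 2 (thin lens f=-32): x=10.0000 theta=0.3125
After 3 (propagate distance d=11): x=13.4375 theta=0.3125
After 4 (thin lens f=34): x=13.4375 theta=-45/544 (≈-0.0827)
z_focus = -x_out/theta_out = -(13.4375)/(-45/544) = 1462/9 ≈ 162.4444
Rounded to 4 decimal places: z = 162.4444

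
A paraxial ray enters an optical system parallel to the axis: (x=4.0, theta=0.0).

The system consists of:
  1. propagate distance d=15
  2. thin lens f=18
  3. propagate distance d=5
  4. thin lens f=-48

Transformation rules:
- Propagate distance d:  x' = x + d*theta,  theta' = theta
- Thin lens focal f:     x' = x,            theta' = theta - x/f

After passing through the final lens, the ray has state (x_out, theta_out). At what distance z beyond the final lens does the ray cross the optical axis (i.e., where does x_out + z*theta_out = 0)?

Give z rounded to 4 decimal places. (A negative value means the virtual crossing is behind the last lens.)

Answer: 17.8286

Derivation:
Initial: x=4.0000 theta=0.0000
After 1 (propagate distance d=15): x=4.0000 theta=0.0000
After 2 (thin lens f=18): x=4.0000 theta=-2/9 (≈-0.2222)
After 3 (propagate distance d=5): x=26/9 (≈2.8889) theta=-2/9 (≈-0.2222)
After 4 (thin lens f=-48): x=26/9 (≈2.8889) theta=-35/216 (≈-0.1620)
z_focus = -x_out/theta_out = -(26/9)/(-35/216) = 624/35 ≈ 17.8286
Rounded to 4 decimal places: z = 17.8286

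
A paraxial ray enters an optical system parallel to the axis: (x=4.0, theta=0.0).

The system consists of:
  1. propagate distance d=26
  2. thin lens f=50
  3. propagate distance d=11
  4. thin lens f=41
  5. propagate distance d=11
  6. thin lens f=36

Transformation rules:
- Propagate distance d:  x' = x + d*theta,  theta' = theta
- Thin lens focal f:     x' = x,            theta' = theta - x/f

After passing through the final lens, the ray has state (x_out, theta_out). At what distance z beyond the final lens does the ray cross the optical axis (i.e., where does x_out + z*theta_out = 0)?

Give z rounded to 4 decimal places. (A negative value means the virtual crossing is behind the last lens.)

Initial: x=4.0000 theta=0.0000
After 1 (propagate distance d=26): x=4.0000 theta=0.0000
After 2 (thin lens f=50): x=4.0000 theta=-0.0800
After 3 (propagate distance d=11): x=3.1200 theta=-0.0800
After 4 (thin lens f=41): x=3.1200 theta=-32/205 (≈-0.1561)
After 5 (propagate distance d=11): x=1438/1025 (≈1.4029) theta=-32/205 (≈-0.1561)
After 6 (thin lens f=36): x=1438/1025 (≈1.4029) theta=-3599/18450 (≈-0.1951)
z_focus = -x_out/theta_out = -(1438/1025)/(-3599/18450) = 25884/3599 ≈ 7.1920
Rounded to 4 decimal places: z = 7.1920

Answer: 7.1920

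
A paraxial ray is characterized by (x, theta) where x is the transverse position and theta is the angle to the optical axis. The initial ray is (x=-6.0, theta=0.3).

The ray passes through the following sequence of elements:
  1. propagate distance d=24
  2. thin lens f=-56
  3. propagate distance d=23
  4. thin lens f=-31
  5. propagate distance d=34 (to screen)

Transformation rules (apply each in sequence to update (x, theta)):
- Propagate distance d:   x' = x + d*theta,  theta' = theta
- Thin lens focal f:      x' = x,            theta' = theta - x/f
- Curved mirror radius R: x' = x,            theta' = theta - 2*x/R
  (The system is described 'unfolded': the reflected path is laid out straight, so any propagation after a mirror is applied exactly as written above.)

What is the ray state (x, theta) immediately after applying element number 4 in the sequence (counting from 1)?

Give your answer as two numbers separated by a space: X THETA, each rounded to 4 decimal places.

Initial: x=-6.0000 theta=0.3000
After 1 (propagate distance d=24): x=1.2000 theta=0.3000
After 2 (thin lens f=-56): x=1.2000 theta=9/28 (≈0.3214)
After 3 (propagate distance d=23): x=1203/140 (≈8.5929) theta=9/28 (≈0.3214)
After 4 (thin lens f=-31): x=1203/140 (≈8.5929) theta=1299/2170 (≈0.5986)
Rounded to 4 decimal places: x = 8.5929, theta = 0.5986

Answer: 8.5929 0.5986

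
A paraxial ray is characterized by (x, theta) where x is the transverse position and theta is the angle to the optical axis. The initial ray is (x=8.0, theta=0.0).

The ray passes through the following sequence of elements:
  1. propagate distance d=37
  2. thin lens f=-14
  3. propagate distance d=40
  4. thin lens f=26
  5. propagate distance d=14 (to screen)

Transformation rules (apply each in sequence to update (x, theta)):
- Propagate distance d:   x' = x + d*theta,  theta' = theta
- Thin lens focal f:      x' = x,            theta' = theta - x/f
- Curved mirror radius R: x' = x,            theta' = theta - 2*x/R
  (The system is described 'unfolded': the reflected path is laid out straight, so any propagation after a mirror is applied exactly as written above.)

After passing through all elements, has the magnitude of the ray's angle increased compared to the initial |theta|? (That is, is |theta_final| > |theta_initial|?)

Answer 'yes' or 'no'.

Initial: x=8.0000 theta=0.0000
After 1 (propagate distance d=37): x=8.0000 theta=0.0000
After 2 (thin lens f=-14): x=8.0000 theta=4/7 (≈0.5714)
After 3 (propagate distance d=40): x=216/7 (≈30.8571) theta=4/7 (≈0.5714)
After 4 (thin lens f=26): x=216/7 (≈30.8571) theta=-8/13 (≈-0.6154)
After 5 (propagate distance d=14 (to screen)): x=2024/91 (≈22.2418) theta=-8/13 (≈-0.6154)
|theta_initial|=0.0000 |theta_final|=8/13 (≈0.6154) -> increased

Answer: yes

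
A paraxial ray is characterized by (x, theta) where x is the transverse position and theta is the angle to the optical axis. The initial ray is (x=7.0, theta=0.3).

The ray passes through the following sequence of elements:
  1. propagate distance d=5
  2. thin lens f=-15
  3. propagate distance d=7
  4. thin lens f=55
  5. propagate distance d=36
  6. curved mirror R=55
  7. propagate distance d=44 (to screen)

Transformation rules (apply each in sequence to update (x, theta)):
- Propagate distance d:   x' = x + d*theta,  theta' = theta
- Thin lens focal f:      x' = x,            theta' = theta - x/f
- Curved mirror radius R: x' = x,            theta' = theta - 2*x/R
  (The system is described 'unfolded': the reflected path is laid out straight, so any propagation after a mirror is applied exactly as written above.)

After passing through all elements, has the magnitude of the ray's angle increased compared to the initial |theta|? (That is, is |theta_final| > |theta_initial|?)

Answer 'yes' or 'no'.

Answer: yes

Derivation:
Initial: x=7.0000 theta=0.3000
After 1 (propagate distance d=5): x=8.5000 theta=0.3000
After 2 (thin lens f=-15): x=8.5000 theta=13/15 (≈0.8667)
After 3 (propagate distance d=7): x=437/30 (≈14.5667) theta=13/15 (≈0.8667)
After 4 (thin lens f=55): x=437/30 (≈14.5667) theta=331/550 (≈0.6018)
After 5 (propagate distance d=36): x=59783/1650 (≈36.2321) theta=331/550 (≈0.6018)
After 6 (curved mirror R=55): x=59783/1650 (≈36.2321) theta=-64951/90750 (≈-0.7157)
After 7 (propagate distance d=44 (to screen)): x=13037/2750 (≈4.7407) theta=-64951/90750 (≈-0.7157)
|theta_initial|=0.3000 |theta_final|=64951/90750 (≈0.7157) -> increased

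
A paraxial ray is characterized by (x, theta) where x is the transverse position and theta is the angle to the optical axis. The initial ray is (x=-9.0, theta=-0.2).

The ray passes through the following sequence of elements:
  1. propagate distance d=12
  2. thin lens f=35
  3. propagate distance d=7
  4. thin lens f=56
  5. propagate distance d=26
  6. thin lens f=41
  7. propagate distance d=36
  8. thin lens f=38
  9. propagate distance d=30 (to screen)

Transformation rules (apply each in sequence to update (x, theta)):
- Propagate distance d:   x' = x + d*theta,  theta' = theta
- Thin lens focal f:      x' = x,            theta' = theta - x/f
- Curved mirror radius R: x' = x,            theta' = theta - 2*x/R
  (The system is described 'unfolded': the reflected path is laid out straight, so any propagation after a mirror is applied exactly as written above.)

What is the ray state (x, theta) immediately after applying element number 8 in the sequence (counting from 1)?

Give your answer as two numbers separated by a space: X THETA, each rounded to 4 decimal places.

Initial: x=-9.0000 theta=-0.2000
After 1 (propagate distance d=12): x=-11.4000 theta=-0.2000
After 2 (thin lens f=35): x=-11.4000 theta=22/175 (≈0.1257)
After 3 (propagate distance d=7): x=-10.5200 theta=22/175 (≈0.1257)
After 4 (thin lens f=56): x=-10.5200 theta=439/1400 (≈0.3136)
After 5 (propagate distance d=26): x=-1657/700 (≈-2.3671) theta=439/1400 (≈0.3136)
After 6 (thin lens f=41): x=-1657/700 (≈-2.3671) theta=21313/57400 (≈0.3713)
After 7 (propagate distance d=36): x=315697/28700 (≈10.9999) theta=21313/57400 (≈0.3713)
After 8 (thin lens f=38): x=315697/28700 (≈10.9999) theta=255/3116 (≈0.0818)
Rounded to 4 decimal places: x = 10.9999, theta = 0.0818

Answer: 10.9999 0.0818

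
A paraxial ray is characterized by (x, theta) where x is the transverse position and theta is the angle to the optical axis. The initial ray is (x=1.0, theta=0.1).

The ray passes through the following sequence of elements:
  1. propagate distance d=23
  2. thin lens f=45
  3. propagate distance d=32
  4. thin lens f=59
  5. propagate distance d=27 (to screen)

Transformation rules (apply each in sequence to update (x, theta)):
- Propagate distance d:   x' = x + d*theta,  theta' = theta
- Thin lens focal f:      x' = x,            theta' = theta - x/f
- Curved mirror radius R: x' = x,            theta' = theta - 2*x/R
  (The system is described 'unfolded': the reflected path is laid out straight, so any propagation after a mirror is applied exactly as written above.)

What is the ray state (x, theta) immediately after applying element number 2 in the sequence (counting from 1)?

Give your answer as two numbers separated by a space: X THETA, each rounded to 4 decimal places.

Answer: 3.3000 0.0267

Derivation:
Initial: x=1.0000 theta=0.1000
After 1 (propagate distance d=23): x=3.3000 theta=0.1000
After 2 (thin lens f=45): x=3.3000 theta=2/75 (≈0.0267)
Rounded to 4 decimal places: x = 3.3000, theta = 0.0267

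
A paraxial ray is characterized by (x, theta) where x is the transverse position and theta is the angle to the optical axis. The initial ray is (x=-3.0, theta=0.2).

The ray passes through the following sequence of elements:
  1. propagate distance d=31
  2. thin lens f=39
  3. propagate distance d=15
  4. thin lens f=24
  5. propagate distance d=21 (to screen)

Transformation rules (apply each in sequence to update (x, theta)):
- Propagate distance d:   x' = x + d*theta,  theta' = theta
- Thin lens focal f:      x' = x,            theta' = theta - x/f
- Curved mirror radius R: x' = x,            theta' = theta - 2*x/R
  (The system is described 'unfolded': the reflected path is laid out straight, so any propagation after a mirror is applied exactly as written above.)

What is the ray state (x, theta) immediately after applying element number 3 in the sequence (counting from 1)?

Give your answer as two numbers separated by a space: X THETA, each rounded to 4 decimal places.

Initial: x=-3.0000 theta=0.2000
After 1 (propagate distance d=31): x=3.2000 theta=0.2000
After 2 (thin lens f=39): x=3.2000 theta=23/195 (≈0.1179)
After 3 (propagate distance d=15): x=323/65 (≈4.9692) theta=23/195 (≈0.1179)
Rounded to 4 decimal places: x = 4.9692, theta = 0.1179

Answer: 4.9692 0.1179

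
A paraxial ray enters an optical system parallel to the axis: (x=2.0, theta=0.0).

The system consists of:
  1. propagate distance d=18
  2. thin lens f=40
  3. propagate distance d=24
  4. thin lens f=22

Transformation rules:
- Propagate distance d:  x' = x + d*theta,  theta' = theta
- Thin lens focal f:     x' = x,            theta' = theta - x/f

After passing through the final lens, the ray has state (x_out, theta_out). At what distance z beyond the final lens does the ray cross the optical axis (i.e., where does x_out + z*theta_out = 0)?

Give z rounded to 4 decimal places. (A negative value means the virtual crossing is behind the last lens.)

Initial: x=2.0000 theta=0.0000
After 1 (propagate distance d=18): x=2.0000 theta=0.0000
After 2 (thin lens f=40): x=2.0000 theta=-0.0500
After 3 (propagate distance d=24): x=0.8000 theta=-0.0500
After 4 (thin lens f=22): x=0.8000 theta=-19/220 (≈-0.0864)
z_focus = -x_out/theta_out = -(0.8000)/(-19/220) = 176/19 ≈ 9.2632
Rounded to 4 decimal places: z = 9.2632

Answer: 9.2632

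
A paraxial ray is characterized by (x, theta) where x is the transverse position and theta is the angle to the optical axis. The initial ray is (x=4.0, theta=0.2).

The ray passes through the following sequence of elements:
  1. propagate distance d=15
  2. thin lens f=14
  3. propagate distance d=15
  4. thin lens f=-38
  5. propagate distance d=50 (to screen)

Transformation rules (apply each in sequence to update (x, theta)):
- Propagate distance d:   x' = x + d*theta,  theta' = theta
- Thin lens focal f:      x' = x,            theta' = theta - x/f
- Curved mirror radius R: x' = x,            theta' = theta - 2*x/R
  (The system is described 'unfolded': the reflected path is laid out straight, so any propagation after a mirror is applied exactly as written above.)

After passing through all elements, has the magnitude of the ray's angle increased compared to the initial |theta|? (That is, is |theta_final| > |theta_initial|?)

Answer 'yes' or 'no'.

Initial: x=4.0000 theta=0.2000
After 1 (propagate distance d=15): x=7.0000 theta=0.2000
After 2 (thin lens f=14): x=7.0000 theta=-0.3000
After 3 (propagate distance d=15): x=2.5000 theta=-0.3000
After 4 (thin lens f=-38): x=2.5000 theta=-89/380 (≈-0.2342)
After 5 (propagate distance d=50 (to screen)): x=-175/19 (≈-9.2105) theta=-89/380 (≈-0.2342)
|theta_initial|=0.2000 |theta_final|=89/380 (≈0.2342) -> increased

Answer: yes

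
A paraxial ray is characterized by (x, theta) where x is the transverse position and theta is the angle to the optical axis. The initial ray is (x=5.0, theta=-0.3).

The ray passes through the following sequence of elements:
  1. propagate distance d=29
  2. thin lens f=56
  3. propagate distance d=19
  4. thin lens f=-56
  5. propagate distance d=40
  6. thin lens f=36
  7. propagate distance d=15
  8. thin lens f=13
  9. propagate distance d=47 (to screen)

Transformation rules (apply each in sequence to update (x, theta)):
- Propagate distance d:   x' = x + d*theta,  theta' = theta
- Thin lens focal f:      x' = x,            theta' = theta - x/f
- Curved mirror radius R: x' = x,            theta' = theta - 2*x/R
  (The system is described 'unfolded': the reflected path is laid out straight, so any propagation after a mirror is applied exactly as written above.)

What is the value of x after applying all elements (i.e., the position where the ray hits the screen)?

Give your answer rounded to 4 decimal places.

Initial: x=5.0000 theta=-0.3000
After 1 (propagate distance d=29): x=-3.7000 theta=-0.3000
After 2 (thin lens f=56): x=-3.7000 theta=-131/560 (≈-0.2339)
After 3 (propagate distance d=19): x=-4561/560 (≈-8.1446) theta=-131/560 (≈-0.2339)
After 4 (thin lens f=-56): x=-4561/560 (≈-8.1446) theta=-11897/31360 (≈-0.3794)
After 5 (propagate distance d=40): x=-22853/980 (≈-23.3194) theta=-11897/31360 (≈-0.3794)
After 6 (thin lens f=36): x=-22853/980 (≈-23.3194) theta=75751/282240 (≈0.2684)
After 7 (propagate distance d=15): x=-1815133/94080 (≈-19.2935) theta=75751/282240 (≈0.2684)
After 8 (thin lens f=13): x=-1815133/94080 (≈-19.2935) theta=3215081/1834560 (≈1.7525)
After 9 (propagate distance d=47 (to screen)): x=33061061/524160 (≈63.0744) theta=3215081/1834560 (≈1.7525)
Rounded to 4 decimal places: x = 63.0744

Answer: 63.0744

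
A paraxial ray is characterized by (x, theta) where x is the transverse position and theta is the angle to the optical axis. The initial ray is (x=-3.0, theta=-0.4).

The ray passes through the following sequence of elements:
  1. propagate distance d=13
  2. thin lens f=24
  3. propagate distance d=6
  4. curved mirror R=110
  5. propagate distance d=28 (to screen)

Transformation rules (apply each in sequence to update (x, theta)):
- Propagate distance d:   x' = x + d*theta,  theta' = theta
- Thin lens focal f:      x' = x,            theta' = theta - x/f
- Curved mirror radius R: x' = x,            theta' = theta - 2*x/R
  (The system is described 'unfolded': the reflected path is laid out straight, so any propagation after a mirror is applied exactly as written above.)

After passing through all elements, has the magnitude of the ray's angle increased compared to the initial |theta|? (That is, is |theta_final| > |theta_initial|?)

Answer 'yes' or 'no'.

Initial: x=-3.0000 theta=-0.4000
After 1 (propagate distance d=13): x=-8.2000 theta=-0.4000
After 2 (thin lens f=24): x=-8.2000 theta=-7/120 (≈-0.0583)
After 3 (propagate distance d=6): x=-8.5500 theta=-7/120 (≈-0.0583)
After 4 (curved mirror R=110): x=-8.5500 theta=641/6600 (≈0.0971)
After 5 (propagate distance d=28 (to screen)): x=-19241/3300 (≈-5.8306) theta=641/6600 (≈0.0971)
|theta_initial|=0.4000 |theta_final|=641/6600 (≈0.0971) -> not increased

Answer: no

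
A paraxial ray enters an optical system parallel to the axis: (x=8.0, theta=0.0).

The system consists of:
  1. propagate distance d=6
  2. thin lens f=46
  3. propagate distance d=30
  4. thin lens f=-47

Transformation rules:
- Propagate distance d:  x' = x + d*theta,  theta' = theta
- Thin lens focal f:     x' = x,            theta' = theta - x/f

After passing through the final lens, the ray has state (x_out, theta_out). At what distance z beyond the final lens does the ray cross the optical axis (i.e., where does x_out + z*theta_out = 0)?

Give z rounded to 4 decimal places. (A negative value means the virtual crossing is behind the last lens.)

Answer: 24.2581

Derivation:
Initial: x=8.0000 theta=0.0000
After 1 (propagate distance d=6): x=8.0000 theta=0.0000
After 2 (thin lens f=46): x=8.0000 theta=-4/23 (≈-0.1739)
After 3 (propagate distance d=30): x=64/23 (≈2.7826) theta=-4/23 (≈-0.1739)
After 4 (thin lens f=-47): x=64/23 (≈2.7826) theta=-124/1081 (≈-0.1147)
z_focus = -x_out/theta_out = -(64/23)/(-124/1081) = 752/31 ≈ 24.2581
Rounded to 4 decimal places: z = 24.2581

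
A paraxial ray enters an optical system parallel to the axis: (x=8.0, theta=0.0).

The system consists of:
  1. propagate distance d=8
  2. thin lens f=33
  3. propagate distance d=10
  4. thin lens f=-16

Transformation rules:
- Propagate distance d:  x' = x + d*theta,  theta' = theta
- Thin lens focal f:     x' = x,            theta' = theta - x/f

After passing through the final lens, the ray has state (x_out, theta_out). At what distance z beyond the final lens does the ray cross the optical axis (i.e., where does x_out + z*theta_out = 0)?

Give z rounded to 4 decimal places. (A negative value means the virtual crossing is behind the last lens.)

Answer: -52.5714

Derivation:
Initial: x=8.0000 theta=0.0000
After 1 (propagate distance d=8): x=8.0000 theta=0.0000
After 2 (thin lens f=33): x=8.0000 theta=-8/33 (≈-0.2424)
After 3 (propagate distance d=10): x=184/33 (≈5.5758) theta=-8/33 (≈-0.2424)
After 4 (thin lens f=-16): x=184/33 (≈5.5758) theta=7/66 (≈0.1061)
z_focus = -x_out/theta_out = -(184/33)/(7/66) = -368/7 ≈ -52.5714
Rounded to 4 decimal places: z = -52.5714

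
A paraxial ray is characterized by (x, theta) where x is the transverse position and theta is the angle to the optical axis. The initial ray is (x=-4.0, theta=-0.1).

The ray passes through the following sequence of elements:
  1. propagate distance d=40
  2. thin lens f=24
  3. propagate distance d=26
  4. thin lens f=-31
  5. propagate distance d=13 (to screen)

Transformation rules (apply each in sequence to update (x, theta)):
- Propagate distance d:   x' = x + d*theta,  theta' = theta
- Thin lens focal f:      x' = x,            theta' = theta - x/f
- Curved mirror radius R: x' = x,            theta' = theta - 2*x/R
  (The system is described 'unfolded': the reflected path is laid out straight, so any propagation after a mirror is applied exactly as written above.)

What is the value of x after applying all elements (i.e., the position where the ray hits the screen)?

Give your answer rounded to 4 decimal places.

Initial: x=-4.0000 theta=-0.1000
After 1 (propagate distance d=40): x=-8.0000 theta=-0.1000
After 2 (thin lens f=24): x=-8.0000 theta=7/30 (≈0.2333)
After 3 (propagate distance d=26): x=-29/15 (≈-1.9333) theta=7/30 (≈0.2333)
After 4 (thin lens f=-31): x=-29/15 (≈-1.9333) theta=53/310 (≈0.1710)
After 5 (propagate distance d=13 (to screen)): x=269/930 (≈0.2892) theta=53/310 (≈0.1710)
Rounded to 4 decimal places: x = 0.2892

Answer: 0.2892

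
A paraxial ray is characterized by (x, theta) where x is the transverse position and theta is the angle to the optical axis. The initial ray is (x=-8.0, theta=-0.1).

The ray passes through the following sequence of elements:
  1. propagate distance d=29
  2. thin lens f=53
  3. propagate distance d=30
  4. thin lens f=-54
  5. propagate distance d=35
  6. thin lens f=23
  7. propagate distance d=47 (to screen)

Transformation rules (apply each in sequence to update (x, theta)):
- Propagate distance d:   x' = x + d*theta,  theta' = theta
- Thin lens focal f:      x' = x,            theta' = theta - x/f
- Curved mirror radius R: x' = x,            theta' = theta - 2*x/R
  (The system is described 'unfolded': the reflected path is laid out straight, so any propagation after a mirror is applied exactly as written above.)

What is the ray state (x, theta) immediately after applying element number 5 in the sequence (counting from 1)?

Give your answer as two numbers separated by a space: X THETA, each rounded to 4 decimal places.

Answer: -9.0424 -0.0375

Derivation:
Initial: x=-8.0000 theta=-0.1000
After 1 (propagate distance d=29): x=-10.9000 theta=-0.1000
After 2 (thin lens f=53): x=-10.9000 theta=28/265 (≈0.1057)
After 3 (propagate distance d=30): x=-4097/530 (≈-7.7302) theta=28/265 (≈0.1057)
After 4 (thin lens f=-54): x=-4097/530 (≈-7.7302) theta=-1073/28620 (≈-0.0375)
After 5 (propagate distance d=35): x=-258793/28620 (≈-9.0424) theta=-1073/28620 (≈-0.0375)
Rounded to 4 decimal places: x = -9.0424, theta = -0.0375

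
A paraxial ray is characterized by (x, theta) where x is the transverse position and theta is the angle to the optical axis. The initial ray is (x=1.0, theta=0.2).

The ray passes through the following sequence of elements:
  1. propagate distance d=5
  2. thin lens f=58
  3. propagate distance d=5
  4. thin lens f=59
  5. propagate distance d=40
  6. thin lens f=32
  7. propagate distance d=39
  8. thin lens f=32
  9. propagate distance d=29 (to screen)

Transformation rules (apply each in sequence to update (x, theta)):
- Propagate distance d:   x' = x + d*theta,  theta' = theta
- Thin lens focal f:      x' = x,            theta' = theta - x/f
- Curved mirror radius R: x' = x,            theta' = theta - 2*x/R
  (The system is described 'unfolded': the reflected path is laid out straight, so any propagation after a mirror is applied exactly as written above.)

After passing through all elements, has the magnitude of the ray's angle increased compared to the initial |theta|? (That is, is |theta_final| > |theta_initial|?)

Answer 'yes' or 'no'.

Answer: yes

Derivation:
Initial: x=1.0000 theta=0.2000
After 1 (propagate distance d=5): x=2.0000 theta=0.2000
After 2 (thin lens f=58): x=2.0000 theta=24/145 (≈0.1655)
After 3 (propagate distance d=5): x=82/29 (≈2.8276) theta=24/145 (≈0.1655)
After 4 (thin lens f=59): x=82/29 (≈2.8276) theta=1006/8555 (≈0.1176)
After 5 (propagate distance d=40): x=12886/1711 (≈7.5313) theta=1006/8555 (≈0.1176)
After 6 (thin lens f=32): x=12886/1711 (≈7.5313) theta=-16119/136880 (≈-0.1178)
After 7 (propagate distance d=39): x=402239/136880 (≈2.9386) theta=-16119/136880 (≈-0.1178)
After 8 (thin lens f=32): x=402239/136880 (≈2.9386) theta=-918047/4380160 (≈-0.2096)
After 9 (propagate distance d=29 (to screen)): x=-2750343/876032 (≈-3.1395) theta=-918047/4380160 (≈-0.2096)
|theta_initial|=0.2000 |theta_final|=918047/4380160 (≈0.2096) -> increased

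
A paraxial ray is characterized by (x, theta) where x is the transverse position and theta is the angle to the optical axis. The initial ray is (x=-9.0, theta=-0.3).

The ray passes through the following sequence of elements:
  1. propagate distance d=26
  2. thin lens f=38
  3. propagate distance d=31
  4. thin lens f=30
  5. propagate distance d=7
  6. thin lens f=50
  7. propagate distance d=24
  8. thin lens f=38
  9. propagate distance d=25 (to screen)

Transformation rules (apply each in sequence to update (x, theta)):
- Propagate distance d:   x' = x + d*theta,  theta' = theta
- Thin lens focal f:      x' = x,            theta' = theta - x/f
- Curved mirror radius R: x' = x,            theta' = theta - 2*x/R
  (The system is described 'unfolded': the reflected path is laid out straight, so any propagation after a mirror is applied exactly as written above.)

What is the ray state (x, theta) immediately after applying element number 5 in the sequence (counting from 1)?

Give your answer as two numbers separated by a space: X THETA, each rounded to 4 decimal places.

Answer: -8.5079 0.5553

Derivation:
Initial: x=-9.0000 theta=-0.3000
After 1 (propagate distance d=26): x=-16.8000 theta=-0.3000
After 2 (thin lens f=38): x=-16.8000 theta=27/190 (≈0.1421)
After 3 (propagate distance d=31): x=-471/38 (≈-12.3947) theta=27/190 (≈0.1421)
After 4 (thin lens f=30): x=-471/38 (≈-12.3947) theta=211/380 (≈0.5553)
After 5 (propagate distance d=7): x=-3233/380 (≈-8.5079) theta=211/380 (≈0.5553)
Rounded to 4 decimal places: x = -8.5079, theta = 0.5553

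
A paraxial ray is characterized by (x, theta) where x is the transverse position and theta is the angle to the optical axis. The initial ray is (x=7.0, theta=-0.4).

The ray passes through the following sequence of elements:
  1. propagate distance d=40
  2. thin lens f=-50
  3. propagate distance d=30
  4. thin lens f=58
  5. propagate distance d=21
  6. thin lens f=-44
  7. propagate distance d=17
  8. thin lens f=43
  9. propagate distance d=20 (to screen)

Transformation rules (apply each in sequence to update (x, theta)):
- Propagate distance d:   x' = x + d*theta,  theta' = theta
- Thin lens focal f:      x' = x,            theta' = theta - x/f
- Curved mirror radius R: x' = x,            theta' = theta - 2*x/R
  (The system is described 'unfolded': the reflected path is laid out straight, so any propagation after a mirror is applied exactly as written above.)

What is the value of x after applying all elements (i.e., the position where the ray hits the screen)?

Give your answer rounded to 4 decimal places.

Initial: x=7.0000 theta=-0.4000
After 1 (propagate distance d=40): x=-9.0000 theta=-0.4000
After 2 (thin lens f=-50): x=-9.0000 theta=-0.5800
After 3 (propagate distance d=30): x=-26.4000 theta=-0.5800
After 4 (thin lens f=58): x=-26.4000 theta=-181/1450 (≈-0.1248)
After 5 (propagate distance d=21): x=-42081/1450 (≈-29.0214) theta=-181/1450 (≈-0.1248)
After 6 (thin lens f=-44): x=-42081/1450 (≈-29.0214) theta=-10009/12760 (≈-0.7844)
After 7 (propagate distance d=17): x=-2702329/63800 (≈-42.3563) theta=-10009/12760 (≈-0.7844)
After 8 (thin lens f=43): x=-2702329/63800 (≈-42.3563) theta=275197/1371700 (≈0.2006)
After 9 (propagate distance d=20 (to screen)): x=-105192267/2743400 (≈-38.3438) theta=275197/1371700 (≈0.2006)
Rounded to 4 decimal places: x = -38.3438

Answer: -38.3438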